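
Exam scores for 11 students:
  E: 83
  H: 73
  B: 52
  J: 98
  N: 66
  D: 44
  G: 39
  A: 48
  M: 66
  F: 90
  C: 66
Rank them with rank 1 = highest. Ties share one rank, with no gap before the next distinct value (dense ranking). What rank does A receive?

Sorted (descending): 98, 90, 83, 73, 66, 66, 66, 52, 48, 44, 39
The 3 values of 66 share dense rank 5.
Remaining distinct values take the next consecutive integers.
A has value 48 → rank 7.

7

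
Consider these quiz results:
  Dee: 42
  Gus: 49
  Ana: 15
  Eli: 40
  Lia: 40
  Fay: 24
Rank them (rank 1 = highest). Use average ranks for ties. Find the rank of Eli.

Sorted (descending): 49, 42, 40, 40, 24, 15
The 2 values of 40 occupy positions 3–4 → average rank (3+4)/2 = 3.5.
Eli has value 40 → rank 3.5.

3.5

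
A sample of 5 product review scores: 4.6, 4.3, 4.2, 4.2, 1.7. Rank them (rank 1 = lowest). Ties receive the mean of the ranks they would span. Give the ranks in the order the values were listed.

Sorted (ascending): 1.7, 4.2, 4.2, 4.3, 4.6
The 2 values of 4.2 occupy positions 2–3 → average rank (2+3)/2 = 2.5.

5, 4, 2.5, 2.5, 1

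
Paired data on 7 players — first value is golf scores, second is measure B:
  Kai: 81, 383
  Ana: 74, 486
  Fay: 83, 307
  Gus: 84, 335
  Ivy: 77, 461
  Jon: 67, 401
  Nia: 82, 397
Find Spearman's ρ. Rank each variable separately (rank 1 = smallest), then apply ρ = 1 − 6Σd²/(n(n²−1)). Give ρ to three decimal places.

-0.821

Ranks of variable 1: 4, 2, 6, 7, 3, 1, 5
Ranks of variable 2: 3, 7, 1, 2, 6, 5, 4
d = r₁ − r₂: 1, -5, 5, 5, -3, -4, 1
d²: 1, 25, 25, 25, 9, 16, 1; Σd² = 102
ρ = 1 − 6·102/(7·48) = 1 − 612/336 = -0.821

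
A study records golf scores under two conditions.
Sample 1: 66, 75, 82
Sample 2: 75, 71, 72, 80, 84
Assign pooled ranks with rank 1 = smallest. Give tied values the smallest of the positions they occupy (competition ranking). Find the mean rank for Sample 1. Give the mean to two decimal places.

Sorted (ascending): 66, 71, 72, 75, 75, 80, 82, 84
The 2 values of 75 occupy positions 4–5 → each gets rank 4.
Sample 1 values → pooled ranks: 66→1, 75→4, 82→7
Mean rank = (1 + 4 + 7) / 3 = 4.00

4.00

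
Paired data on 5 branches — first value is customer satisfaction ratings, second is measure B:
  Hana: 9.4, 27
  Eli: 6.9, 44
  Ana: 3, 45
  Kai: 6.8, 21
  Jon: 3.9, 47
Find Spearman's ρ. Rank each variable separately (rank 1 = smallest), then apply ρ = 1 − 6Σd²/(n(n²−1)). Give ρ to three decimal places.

-0.600

Ranks of variable 1: 5, 4, 1, 3, 2
Ranks of variable 2: 2, 3, 4, 1, 5
d = r₁ − r₂: 3, 1, -3, 2, -3
d²: 9, 1, 9, 4, 9; Σd² = 32
ρ = 1 − 6·32/(5·24) = 1 − 192/120 = -0.600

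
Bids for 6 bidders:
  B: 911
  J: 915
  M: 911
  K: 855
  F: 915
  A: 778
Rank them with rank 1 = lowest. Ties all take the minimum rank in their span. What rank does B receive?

3

Sorted (ascending): 778, 855, 911, 911, 915, 915
The 2 values of 911 occupy positions 3–4 → each gets rank 3.
The 2 values of 915 occupy positions 5–6 → each gets rank 5.
B has value 911 → rank 3.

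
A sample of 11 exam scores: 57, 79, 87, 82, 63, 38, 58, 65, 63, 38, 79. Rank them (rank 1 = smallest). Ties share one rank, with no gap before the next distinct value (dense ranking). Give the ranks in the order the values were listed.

Sorted (ascending): 38, 38, 57, 58, 63, 63, 65, 79, 79, 82, 87
The 2 values of 38 share dense rank 1.
The 2 values of 63 share dense rank 4.
The 2 values of 79 share dense rank 6.
Remaining distinct values take the next consecutive integers.

2, 6, 8, 7, 4, 1, 3, 5, 4, 1, 6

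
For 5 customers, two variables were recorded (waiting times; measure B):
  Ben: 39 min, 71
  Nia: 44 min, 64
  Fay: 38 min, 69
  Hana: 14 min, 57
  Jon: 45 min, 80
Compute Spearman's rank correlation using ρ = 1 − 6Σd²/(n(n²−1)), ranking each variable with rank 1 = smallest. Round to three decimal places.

Ranks of variable 1: 3, 4, 2, 1, 5
Ranks of variable 2: 4, 2, 3, 1, 5
d = r₁ − r₂: -1, 2, -1, 0, 0
d²: 1, 4, 1, 0, 0; Σd² = 6
ρ = 1 − 6·6/(5·24) = 1 − 36/120 = 0.700

0.700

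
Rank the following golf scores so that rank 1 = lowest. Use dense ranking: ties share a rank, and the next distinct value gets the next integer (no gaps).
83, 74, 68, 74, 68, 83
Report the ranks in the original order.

Sorted (ascending): 68, 68, 74, 74, 83, 83
The 2 values of 68 share dense rank 1.
The 2 values of 74 share dense rank 2.
The 2 values of 83 share dense rank 3.

3, 2, 1, 2, 1, 3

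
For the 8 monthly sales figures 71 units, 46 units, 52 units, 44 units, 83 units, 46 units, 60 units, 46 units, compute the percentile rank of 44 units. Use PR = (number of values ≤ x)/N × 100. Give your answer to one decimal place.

N = 8.
Strictly below 44: 0. Equal to 44: 1.
PR = 1/8 × 100 = 12.5

12.5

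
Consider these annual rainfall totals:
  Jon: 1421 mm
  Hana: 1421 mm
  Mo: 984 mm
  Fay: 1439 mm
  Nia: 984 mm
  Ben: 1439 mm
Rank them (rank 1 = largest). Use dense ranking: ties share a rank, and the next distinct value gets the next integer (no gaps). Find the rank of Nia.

3

Sorted (descending): 1439, 1439, 1421, 1421, 984, 984
The 2 values of 1439 share dense rank 1.
The 2 values of 1421 share dense rank 2.
The 2 values of 984 share dense rank 3.
Nia has value 984 mm → rank 3.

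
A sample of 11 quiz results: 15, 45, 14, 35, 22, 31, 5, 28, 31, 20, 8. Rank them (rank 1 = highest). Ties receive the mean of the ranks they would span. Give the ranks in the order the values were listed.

Sorted (descending): 45, 35, 31, 31, 28, 22, 20, 15, 14, 8, 5
The 2 values of 31 occupy positions 3–4 → average rank (3+4)/2 = 3.5.

8, 1, 9, 2, 6, 3.5, 11, 5, 3.5, 7, 10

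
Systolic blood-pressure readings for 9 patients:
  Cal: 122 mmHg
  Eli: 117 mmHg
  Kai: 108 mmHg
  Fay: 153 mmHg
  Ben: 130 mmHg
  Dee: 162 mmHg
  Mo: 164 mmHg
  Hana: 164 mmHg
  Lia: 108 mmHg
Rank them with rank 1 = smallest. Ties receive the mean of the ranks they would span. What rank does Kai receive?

Sorted (ascending): 108, 108, 117, 122, 130, 153, 162, 164, 164
The 2 values of 108 occupy positions 1–2 → average rank (1+2)/2 = 1.5.
The 2 values of 164 occupy positions 8–9 → average rank (8+9)/2 = 8.5.
Kai has value 108 mmHg → rank 1.5.

1.5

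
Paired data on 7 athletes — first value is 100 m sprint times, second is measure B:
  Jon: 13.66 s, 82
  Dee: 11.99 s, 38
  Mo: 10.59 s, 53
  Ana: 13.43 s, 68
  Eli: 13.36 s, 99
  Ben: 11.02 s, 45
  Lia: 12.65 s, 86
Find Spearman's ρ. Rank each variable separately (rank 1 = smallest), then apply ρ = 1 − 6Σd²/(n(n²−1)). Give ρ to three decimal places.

Ranks of variable 1: 7, 3, 1, 6, 5, 2, 4
Ranks of variable 2: 5, 1, 3, 4, 7, 2, 6
d = r₁ − r₂: 2, 2, -2, 2, -2, 0, -2
d²: 4, 4, 4, 4, 4, 0, 4; Σd² = 24
ρ = 1 − 6·24/(7·48) = 1 − 144/336 = 0.571

0.571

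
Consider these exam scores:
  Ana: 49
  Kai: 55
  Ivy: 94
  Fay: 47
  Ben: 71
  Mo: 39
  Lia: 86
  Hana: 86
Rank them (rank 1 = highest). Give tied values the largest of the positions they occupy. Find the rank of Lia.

3

Sorted (descending): 94, 86, 86, 71, 55, 49, 47, 39
The 2 values of 86 occupy positions 2–3 → each gets rank 3.
Lia has value 86 → rank 3.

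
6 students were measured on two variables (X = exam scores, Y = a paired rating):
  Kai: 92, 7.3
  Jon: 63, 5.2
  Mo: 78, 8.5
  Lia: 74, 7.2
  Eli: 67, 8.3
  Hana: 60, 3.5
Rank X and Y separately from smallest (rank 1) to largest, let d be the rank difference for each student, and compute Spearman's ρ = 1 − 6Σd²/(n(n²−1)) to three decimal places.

Ranks of variable 1: 6, 2, 5, 4, 3, 1
Ranks of variable 2: 4, 2, 6, 3, 5, 1
d = r₁ − r₂: 2, 0, -1, 1, -2, 0
d²: 4, 0, 1, 1, 4, 0; Σd² = 10
ρ = 1 − 6·10/(6·35) = 1 − 60/210 = 0.714

0.714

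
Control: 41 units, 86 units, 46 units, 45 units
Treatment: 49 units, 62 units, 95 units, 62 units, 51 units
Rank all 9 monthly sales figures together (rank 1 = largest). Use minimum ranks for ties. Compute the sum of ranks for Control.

26

Sorted (descending): 95, 86, 62, 62, 51, 49, 46, 45, 41
The 2 values of 62 occupy positions 3–4 → each gets rank 3.
Control values → pooled ranks: 41→9, 86→2, 46→7, 45→8
Rank sum = 9 + 2 + 7 + 8 = 26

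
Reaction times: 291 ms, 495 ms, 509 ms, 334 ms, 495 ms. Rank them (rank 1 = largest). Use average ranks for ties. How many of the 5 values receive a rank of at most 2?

Sorted (descending): 509, 495, 495, 334, 291
The 2 values of 495 occupy positions 2–3 → average rank (2+3)/2 = 2.5.
Ranks ≤ 2: {1} → 1 value.

1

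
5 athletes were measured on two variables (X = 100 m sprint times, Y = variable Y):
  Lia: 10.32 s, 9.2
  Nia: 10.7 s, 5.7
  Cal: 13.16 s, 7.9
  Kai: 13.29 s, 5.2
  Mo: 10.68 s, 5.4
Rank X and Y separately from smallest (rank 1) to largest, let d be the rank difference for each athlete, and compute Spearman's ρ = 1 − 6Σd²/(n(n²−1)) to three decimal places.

-0.600

Ranks of variable 1: 1, 3, 4, 5, 2
Ranks of variable 2: 5, 3, 4, 1, 2
d = r₁ − r₂: -4, 0, 0, 4, 0
d²: 16, 0, 0, 16, 0; Σd² = 32
ρ = 1 − 6·32/(5·24) = 1 − 192/120 = -0.600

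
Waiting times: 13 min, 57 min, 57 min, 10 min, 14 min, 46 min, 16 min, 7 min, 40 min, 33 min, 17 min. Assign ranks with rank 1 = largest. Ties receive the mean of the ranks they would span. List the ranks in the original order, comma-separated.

Sorted (descending): 57, 57, 46, 40, 33, 17, 16, 14, 13, 10, 7
The 2 values of 57 occupy positions 1–2 → average rank (1+2)/2 = 1.5.

9, 1.5, 1.5, 10, 8, 3, 7, 11, 4, 5, 6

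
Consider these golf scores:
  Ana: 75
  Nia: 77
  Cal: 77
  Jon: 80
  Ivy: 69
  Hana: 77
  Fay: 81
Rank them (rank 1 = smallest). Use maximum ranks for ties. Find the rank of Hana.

5

Sorted (ascending): 69, 75, 77, 77, 77, 80, 81
The 3 values of 77 occupy positions 3–5 → each gets rank 5.
Hana has value 77 → rank 5.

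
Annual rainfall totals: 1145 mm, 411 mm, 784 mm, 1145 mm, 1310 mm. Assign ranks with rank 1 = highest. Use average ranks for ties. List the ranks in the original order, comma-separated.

2.5, 5, 4, 2.5, 1

Sorted (descending): 1310, 1145, 1145, 784, 411
The 2 values of 1145 occupy positions 2–3 → average rank (2+3)/2 = 2.5.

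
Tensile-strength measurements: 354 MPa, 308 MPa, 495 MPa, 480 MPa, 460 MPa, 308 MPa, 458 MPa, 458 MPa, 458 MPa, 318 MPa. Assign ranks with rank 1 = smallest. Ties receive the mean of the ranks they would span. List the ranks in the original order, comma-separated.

Sorted (ascending): 308, 308, 318, 354, 458, 458, 458, 460, 480, 495
The 2 values of 308 occupy positions 1–2 → average rank (1+2)/2 = 1.5.
The 3 values of 458 occupy positions 5–7 → average rank 6.

4, 1.5, 10, 9, 8, 1.5, 6, 6, 6, 3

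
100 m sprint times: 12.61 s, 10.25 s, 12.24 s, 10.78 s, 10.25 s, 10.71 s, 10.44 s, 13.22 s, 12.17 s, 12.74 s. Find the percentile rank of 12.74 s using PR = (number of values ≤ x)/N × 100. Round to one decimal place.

N = 10.
Strictly below 12.74: 8. Equal to 12.74: 1.
PR = 9/10 × 100 = 90.0

90.0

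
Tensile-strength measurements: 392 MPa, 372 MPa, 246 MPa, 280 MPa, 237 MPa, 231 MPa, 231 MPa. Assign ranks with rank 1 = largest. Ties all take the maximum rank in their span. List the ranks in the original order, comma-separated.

1, 2, 4, 3, 5, 7, 7

Sorted (descending): 392, 372, 280, 246, 237, 231, 231
The 2 values of 231 occupy positions 6–7 → each gets rank 7.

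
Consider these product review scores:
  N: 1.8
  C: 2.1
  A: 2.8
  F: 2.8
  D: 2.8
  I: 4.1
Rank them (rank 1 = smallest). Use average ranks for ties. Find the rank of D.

4

Sorted (ascending): 1.8, 2.1, 2.8, 2.8, 2.8, 4.1
The 3 values of 2.8 occupy positions 3–5 → average rank 4.
D has value 2.8 → rank 4.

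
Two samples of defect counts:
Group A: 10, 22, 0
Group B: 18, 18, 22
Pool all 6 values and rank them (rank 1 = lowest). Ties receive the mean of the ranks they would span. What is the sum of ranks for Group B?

12.5

Sorted (ascending): 0, 10, 18, 18, 22, 22
The 2 values of 18 occupy positions 3–4 → average rank (3+4)/2 = 3.5.
The 2 values of 22 occupy positions 5–6 → average rank (5+6)/2 = 5.5.
Group B values → pooled ranks: 18→3.5, 18→3.5, 22→5.5
Rank sum = 3.5 + 3.5 + 5.5 = 12.5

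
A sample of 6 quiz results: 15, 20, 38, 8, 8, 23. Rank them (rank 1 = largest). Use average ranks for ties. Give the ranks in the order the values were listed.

Sorted (descending): 38, 23, 20, 15, 8, 8
The 2 values of 8 occupy positions 5–6 → average rank (5+6)/2 = 5.5.

4, 3, 1, 5.5, 5.5, 2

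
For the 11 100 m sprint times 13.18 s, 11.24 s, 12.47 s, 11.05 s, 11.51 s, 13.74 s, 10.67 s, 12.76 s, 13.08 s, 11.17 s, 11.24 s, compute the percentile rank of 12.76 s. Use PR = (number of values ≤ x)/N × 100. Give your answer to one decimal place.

72.7

N = 11.
Strictly below 12.76: 7. Equal to 12.76: 1.
PR = 8/11 × 100 = 72.7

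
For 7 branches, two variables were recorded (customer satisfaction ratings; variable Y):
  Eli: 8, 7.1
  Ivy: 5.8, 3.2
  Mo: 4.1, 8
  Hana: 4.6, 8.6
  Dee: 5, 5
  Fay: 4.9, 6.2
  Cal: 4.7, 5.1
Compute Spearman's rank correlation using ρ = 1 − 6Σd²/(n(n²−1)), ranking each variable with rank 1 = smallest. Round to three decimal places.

Ranks of variable 1: 7, 6, 1, 2, 5, 4, 3
Ranks of variable 2: 5, 1, 6, 7, 2, 4, 3
d = r₁ − r₂: 2, 5, -5, -5, 3, 0, 0
d²: 4, 25, 25, 25, 9, 0, 0; Σd² = 88
ρ = 1 − 6·88/(7·48) = 1 − 528/336 = -0.571

-0.571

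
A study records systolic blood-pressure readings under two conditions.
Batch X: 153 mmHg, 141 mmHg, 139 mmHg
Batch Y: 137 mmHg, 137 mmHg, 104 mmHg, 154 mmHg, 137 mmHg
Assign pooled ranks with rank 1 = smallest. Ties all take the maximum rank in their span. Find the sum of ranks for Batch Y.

Sorted (ascending): 104, 137, 137, 137, 139, 141, 153, 154
The 3 values of 137 occupy positions 2–4 → each gets rank 4.
Batch Y values → pooled ranks: 137→4, 137→4, 104→1, 154→8, 137→4
Rank sum = 4 + 4 + 1 + 8 + 4 = 21

21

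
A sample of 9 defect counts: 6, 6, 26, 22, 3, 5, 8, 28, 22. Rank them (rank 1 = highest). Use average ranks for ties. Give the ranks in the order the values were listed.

Sorted (descending): 28, 26, 22, 22, 8, 6, 6, 5, 3
The 2 values of 22 occupy positions 3–4 → average rank (3+4)/2 = 3.5.
The 2 values of 6 occupy positions 6–7 → average rank (6+7)/2 = 6.5.

6.5, 6.5, 2, 3.5, 9, 8, 5, 1, 3.5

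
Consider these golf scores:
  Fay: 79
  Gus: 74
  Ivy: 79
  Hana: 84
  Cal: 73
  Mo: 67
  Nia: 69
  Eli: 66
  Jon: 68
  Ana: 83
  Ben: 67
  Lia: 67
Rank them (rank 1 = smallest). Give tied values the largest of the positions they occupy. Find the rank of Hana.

12

Sorted (ascending): 66, 67, 67, 67, 68, 69, 73, 74, 79, 79, 83, 84
The 3 values of 67 occupy positions 2–4 → each gets rank 4.
The 2 values of 79 occupy positions 9–10 → each gets rank 10.
Hana has value 84 → rank 12.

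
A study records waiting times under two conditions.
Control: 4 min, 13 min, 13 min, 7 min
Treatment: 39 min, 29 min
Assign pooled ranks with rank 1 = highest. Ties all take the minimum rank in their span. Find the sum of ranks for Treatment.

Sorted (descending): 39, 29, 13, 13, 7, 4
The 2 values of 13 occupy positions 3–4 → each gets rank 3.
Treatment values → pooled ranks: 39→1, 29→2
Rank sum = 1 + 2 = 3

3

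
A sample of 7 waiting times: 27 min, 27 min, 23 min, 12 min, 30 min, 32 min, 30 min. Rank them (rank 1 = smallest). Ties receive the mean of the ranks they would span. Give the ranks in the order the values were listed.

3.5, 3.5, 2, 1, 5.5, 7, 5.5

Sorted (ascending): 12, 23, 27, 27, 30, 30, 32
The 2 values of 27 occupy positions 3–4 → average rank (3+4)/2 = 3.5.
The 2 values of 30 occupy positions 5–6 → average rank (5+6)/2 = 5.5.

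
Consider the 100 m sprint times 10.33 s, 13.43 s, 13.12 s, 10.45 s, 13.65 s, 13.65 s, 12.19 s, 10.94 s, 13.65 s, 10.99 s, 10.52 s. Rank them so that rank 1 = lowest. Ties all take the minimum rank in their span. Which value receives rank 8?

Sorted (ascending): 10.33, 10.45, 10.52, 10.94, 10.99, 12.19, 13.12, 13.43, 13.65, 13.65, 13.65
The 3 values of 13.65 occupy positions 9–11 → each gets rank 9.
Rank 8 → value 13.43.

13.43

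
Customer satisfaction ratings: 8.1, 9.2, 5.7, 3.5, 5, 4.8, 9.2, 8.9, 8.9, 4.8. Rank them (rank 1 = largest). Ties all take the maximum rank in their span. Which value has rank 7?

5

Sorted (descending): 9.2, 9.2, 8.9, 8.9, 8.1, 5.7, 5, 4.8, 4.8, 3.5
The 2 values of 9.2 occupy positions 1–2 → each gets rank 2.
The 2 values of 8.9 occupy positions 3–4 → each gets rank 4.
The 2 values of 4.8 occupy positions 8–9 → each gets rank 9.
Rank 7 → value 5.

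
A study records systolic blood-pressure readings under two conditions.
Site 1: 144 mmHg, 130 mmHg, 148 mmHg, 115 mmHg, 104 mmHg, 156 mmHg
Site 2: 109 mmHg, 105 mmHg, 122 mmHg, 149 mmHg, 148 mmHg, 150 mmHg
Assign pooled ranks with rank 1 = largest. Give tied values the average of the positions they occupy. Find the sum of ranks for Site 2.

38.5

Sorted (descending): 156, 150, 149, 148, 148, 144, 130, 122, 115, 109, 105, 104
The 2 values of 148 occupy positions 4–5 → average rank (4+5)/2 = 4.5.
Site 2 values → pooled ranks: 109→10, 105→11, 122→8, 149→3, 148→4.5, 150→2
Rank sum = 10 + 11 + 8 + 3 + 4.5 + 2 = 38.5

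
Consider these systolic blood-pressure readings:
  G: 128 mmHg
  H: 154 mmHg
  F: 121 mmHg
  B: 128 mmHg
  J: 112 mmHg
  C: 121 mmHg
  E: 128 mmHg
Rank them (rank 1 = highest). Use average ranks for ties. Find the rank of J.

Sorted (descending): 154, 128, 128, 128, 121, 121, 112
The 3 values of 128 occupy positions 2–4 → average rank 3.
The 2 values of 121 occupy positions 5–6 → average rank (5+6)/2 = 5.5.
J has value 112 mmHg → rank 7.

7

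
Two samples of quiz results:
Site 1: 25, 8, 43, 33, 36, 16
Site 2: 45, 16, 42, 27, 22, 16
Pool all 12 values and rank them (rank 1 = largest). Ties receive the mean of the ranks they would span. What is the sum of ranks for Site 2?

38

Sorted (descending): 45, 43, 42, 36, 33, 27, 25, 22, 16, 16, 16, 8
The 3 values of 16 occupy positions 9–11 → average rank 10.
Site 2 values → pooled ranks: 45→1, 16→10, 42→3, 27→6, 22→8, 16→10
Rank sum = 1 + 10 + 3 + 6 + 8 + 10 = 38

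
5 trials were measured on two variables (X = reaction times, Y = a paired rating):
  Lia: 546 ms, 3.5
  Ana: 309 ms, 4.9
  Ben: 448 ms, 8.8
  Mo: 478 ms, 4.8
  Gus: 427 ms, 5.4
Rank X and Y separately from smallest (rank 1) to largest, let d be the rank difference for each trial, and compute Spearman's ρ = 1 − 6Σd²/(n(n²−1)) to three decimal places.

-0.600

Ranks of variable 1: 5, 1, 3, 4, 2
Ranks of variable 2: 1, 3, 5, 2, 4
d = r₁ − r₂: 4, -2, -2, 2, -2
d²: 16, 4, 4, 4, 4; Σd² = 32
ρ = 1 − 6·32/(5·24) = 1 − 192/120 = -0.600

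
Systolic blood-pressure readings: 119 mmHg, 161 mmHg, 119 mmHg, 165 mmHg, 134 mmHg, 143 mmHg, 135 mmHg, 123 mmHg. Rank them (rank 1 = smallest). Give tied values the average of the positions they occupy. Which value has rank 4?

Sorted (ascending): 119, 119, 123, 134, 135, 143, 161, 165
The 2 values of 119 occupy positions 1–2 → average rank (1+2)/2 = 1.5.
Rank 4 → value 134.

134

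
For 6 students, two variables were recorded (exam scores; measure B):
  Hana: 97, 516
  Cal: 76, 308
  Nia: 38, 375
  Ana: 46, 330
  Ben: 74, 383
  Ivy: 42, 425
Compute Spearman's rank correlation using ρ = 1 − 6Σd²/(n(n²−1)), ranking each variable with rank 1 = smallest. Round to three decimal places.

0.143

Ranks of variable 1: 6, 5, 1, 3, 4, 2
Ranks of variable 2: 6, 1, 3, 2, 4, 5
d = r₁ − r₂: 0, 4, -2, 1, 0, -3
d²: 0, 16, 4, 1, 0, 9; Σd² = 30
ρ = 1 − 6·30/(6·35) = 1 − 180/210 = 0.143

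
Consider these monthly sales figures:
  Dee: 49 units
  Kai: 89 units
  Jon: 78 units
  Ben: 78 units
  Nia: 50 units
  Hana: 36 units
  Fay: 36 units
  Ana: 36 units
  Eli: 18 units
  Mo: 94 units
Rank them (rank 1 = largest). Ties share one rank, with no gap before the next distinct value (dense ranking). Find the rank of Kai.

2

Sorted (descending): 94, 89, 78, 78, 50, 49, 36, 36, 36, 18
The 2 values of 78 share dense rank 3.
The 3 values of 36 share dense rank 6.
Remaining distinct values take the next consecutive integers.
Kai has value 89 units → rank 2.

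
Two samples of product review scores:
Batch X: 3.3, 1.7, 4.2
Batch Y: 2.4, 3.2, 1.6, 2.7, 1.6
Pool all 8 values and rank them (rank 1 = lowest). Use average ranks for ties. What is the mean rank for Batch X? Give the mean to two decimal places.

Sorted (ascending): 1.6, 1.6, 1.7, 2.4, 2.7, 3.2, 3.3, 4.2
The 2 values of 1.6 occupy positions 1–2 → average rank (1+2)/2 = 1.5.
Batch X values → pooled ranks: 3.3→7, 1.7→3, 4.2→8
Mean rank = (7 + 3 + 8) / 3 = 6.00

6.00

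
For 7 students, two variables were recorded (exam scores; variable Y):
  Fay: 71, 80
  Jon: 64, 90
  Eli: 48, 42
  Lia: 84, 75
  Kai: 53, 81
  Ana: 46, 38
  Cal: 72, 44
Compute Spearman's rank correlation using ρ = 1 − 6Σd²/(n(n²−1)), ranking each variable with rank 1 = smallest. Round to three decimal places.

0.357

Ranks of variable 1: 5, 4, 2, 7, 3, 1, 6
Ranks of variable 2: 5, 7, 2, 4, 6, 1, 3
d = r₁ − r₂: 0, -3, 0, 3, -3, 0, 3
d²: 0, 9, 0, 9, 9, 0, 9; Σd² = 36
ρ = 1 − 6·36/(7·48) = 1 − 216/336 = 0.357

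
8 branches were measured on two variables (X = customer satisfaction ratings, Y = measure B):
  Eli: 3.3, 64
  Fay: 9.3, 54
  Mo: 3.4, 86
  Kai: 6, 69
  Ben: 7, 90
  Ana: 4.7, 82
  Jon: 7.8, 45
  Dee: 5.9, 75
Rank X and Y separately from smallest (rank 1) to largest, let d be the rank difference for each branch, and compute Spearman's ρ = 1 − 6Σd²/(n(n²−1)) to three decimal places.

-0.381

Ranks of variable 1: 1, 8, 2, 5, 6, 3, 7, 4
Ranks of variable 2: 3, 2, 7, 4, 8, 6, 1, 5
d = r₁ − r₂: -2, 6, -5, 1, -2, -3, 6, -1
d²: 4, 36, 25, 1, 4, 9, 36, 1; Σd² = 116
ρ = 1 − 6·116/(8·63) = 1 − 696/504 = -0.381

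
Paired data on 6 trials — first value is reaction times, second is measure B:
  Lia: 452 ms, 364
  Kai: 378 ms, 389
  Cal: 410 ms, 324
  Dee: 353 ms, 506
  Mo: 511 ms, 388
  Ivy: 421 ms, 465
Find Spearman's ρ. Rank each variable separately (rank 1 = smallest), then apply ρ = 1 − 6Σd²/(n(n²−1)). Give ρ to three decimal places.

-0.486

Ranks of variable 1: 5, 2, 3, 1, 6, 4
Ranks of variable 2: 2, 4, 1, 6, 3, 5
d = r₁ − r₂: 3, -2, 2, -5, 3, -1
d²: 9, 4, 4, 25, 9, 1; Σd² = 52
ρ = 1 − 6·52/(6·35) = 1 − 312/210 = -0.486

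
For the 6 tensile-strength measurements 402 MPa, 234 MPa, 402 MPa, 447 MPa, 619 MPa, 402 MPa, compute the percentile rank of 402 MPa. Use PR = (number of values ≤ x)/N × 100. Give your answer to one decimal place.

N = 6.
Strictly below 402: 1. Equal to 402: 3.
PR = 4/6 × 100 = 66.7

66.7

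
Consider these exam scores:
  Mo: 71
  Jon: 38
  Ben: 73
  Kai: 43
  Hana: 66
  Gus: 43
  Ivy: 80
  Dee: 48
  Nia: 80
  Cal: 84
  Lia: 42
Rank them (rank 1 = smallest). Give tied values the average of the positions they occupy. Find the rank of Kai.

3.5

Sorted (ascending): 38, 42, 43, 43, 48, 66, 71, 73, 80, 80, 84
The 2 values of 43 occupy positions 3–4 → average rank (3+4)/2 = 3.5.
The 2 values of 80 occupy positions 9–10 → average rank (9+10)/2 = 9.5.
Kai has value 43 → rank 3.5.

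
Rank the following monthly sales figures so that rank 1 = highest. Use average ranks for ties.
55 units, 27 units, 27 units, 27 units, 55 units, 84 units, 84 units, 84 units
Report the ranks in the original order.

4.5, 7, 7, 7, 4.5, 2, 2, 2

Sorted (descending): 84, 84, 84, 55, 55, 27, 27, 27
The 3 values of 84 occupy positions 1–3 → average rank 2.
The 2 values of 55 occupy positions 4–5 → average rank (4+5)/2 = 4.5.
The 3 values of 27 occupy positions 6–8 → average rank 7.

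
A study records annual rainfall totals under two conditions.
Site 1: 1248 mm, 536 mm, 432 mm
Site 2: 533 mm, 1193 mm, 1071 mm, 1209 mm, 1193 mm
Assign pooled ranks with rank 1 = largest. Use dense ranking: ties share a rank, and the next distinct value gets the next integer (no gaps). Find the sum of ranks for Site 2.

Sorted (descending): 1248, 1209, 1193, 1193, 1071, 536, 533, 432
The 2 values of 1193 share dense rank 3.
Remaining distinct values take the next consecutive integers.
Site 2 values → pooled ranks: 533→6, 1193→3, 1071→4, 1209→2, 1193→3
Rank sum = 6 + 3 + 4 + 2 + 3 = 18

18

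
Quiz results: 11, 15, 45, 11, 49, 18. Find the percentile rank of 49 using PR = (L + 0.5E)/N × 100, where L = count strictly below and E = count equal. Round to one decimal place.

N = 6.
Strictly below 49: 5. Equal to 49: 1.
PR = (5 + 0.5·1)/6 × 100 = 91.7

91.7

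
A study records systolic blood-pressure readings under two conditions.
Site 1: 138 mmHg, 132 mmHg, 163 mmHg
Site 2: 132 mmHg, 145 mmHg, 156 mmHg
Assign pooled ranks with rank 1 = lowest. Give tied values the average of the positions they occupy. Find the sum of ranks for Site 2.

10.5

Sorted (ascending): 132, 132, 138, 145, 156, 163
The 2 values of 132 occupy positions 1–2 → average rank (1+2)/2 = 1.5.
Site 2 values → pooled ranks: 132→1.5, 145→4, 156→5
Rank sum = 1.5 + 4 + 5 = 10.5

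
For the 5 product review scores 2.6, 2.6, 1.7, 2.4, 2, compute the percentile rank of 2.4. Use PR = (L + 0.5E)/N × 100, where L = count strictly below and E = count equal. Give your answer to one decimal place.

50.0

N = 5.
Strictly below 2.4: 2. Equal to 2.4: 1.
PR = (2 + 0.5·1)/5 × 100 = 50.0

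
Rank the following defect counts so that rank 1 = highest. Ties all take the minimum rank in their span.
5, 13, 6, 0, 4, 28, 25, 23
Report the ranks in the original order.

Sorted (descending): 28, 25, 23, 13, 6, 5, 4, 0
No ties — each value takes its position as its rank.

6, 4, 5, 8, 7, 1, 2, 3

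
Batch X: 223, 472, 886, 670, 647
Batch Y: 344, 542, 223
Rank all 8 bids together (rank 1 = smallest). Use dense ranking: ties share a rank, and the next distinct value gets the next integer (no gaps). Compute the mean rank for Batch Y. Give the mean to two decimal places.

Sorted (ascending): 223, 223, 344, 472, 542, 647, 670, 886
The 2 values of 223 share dense rank 1.
Remaining distinct values take the next consecutive integers.
Batch Y values → pooled ranks: 344→2, 542→4, 223→1
Mean rank = (2 + 4 + 1) / 3 = 2.33

2.33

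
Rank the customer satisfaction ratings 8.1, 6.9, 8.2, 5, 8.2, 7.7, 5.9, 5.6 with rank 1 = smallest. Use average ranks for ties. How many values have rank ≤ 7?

6

Sorted (ascending): 5, 5.6, 5.9, 6.9, 7.7, 8.1, 8.2, 8.2
The 2 values of 8.2 occupy positions 7–8 → average rank (7+8)/2 = 7.5.
Ranks ≤ 7: {1, 2, 3, 4, 5, 6} → 6 values.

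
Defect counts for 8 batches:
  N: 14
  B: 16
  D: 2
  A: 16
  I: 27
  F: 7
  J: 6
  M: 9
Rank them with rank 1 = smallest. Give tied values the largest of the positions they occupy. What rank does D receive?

Sorted (ascending): 2, 6, 7, 9, 14, 16, 16, 27
The 2 values of 16 occupy positions 6–7 → each gets rank 7.
D has value 2 → rank 1.

1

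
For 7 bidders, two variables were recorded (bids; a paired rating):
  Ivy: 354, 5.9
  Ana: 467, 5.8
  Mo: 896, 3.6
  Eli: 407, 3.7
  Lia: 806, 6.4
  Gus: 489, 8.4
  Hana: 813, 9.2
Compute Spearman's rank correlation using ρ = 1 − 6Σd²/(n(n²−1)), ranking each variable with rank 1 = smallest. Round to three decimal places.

0.107

Ranks of variable 1: 1, 3, 7, 2, 5, 4, 6
Ranks of variable 2: 4, 3, 1, 2, 5, 6, 7
d = r₁ − r₂: -3, 0, 6, 0, 0, -2, -1
d²: 9, 0, 36, 0, 0, 4, 1; Σd² = 50
ρ = 1 − 6·50/(7·48) = 1 − 300/336 = 0.107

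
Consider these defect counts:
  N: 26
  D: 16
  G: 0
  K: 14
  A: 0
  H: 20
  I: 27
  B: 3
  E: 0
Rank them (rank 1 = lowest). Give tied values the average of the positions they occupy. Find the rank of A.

Sorted (ascending): 0, 0, 0, 3, 14, 16, 20, 26, 27
The 3 values of 0 occupy positions 1–3 → average rank 2.
A has value 0 → rank 2.

2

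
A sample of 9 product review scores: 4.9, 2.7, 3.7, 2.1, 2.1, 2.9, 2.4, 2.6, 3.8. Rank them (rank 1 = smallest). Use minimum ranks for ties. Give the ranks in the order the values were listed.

Sorted (ascending): 2.1, 2.1, 2.4, 2.6, 2.7, 2.9, 3.7, 3.8, 4.9
The 2 values of 2.1 occupy positions 1–2 → each gets rank 1.

9, 5, 7, 1, 1, 6, 3, 4, 8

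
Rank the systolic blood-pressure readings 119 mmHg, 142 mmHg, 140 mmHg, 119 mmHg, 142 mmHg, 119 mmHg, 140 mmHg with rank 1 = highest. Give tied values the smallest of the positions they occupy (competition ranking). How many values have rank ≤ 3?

Sorted (descending): 142, 142, 140, 140, 119, 119, 119
The 2 values of 142 occupy positions 1–2 → each gets rank 1.
The 2 values of 140 occupy positions 3–4 → each gets rank 3.
The 3 values of 119 occupy positions 5–7 → each gets rank 5.
Ranks ≤ 3: {1, 1, 3, 3} → 4 values.

4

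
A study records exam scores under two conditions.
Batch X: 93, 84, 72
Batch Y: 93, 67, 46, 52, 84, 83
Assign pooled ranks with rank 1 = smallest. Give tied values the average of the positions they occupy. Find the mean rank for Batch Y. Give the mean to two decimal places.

4.33

Sorted (ascending): 46, 52, 67, 72, 83, 84, 84, 93, 93
The 2 values of 84 occupy positions 6–7 → average rank (6+7)/2 = 6.5.
The 2 values of 93 occupy positions 8–9 → average rank (8+9)/2 = 8.5.
Batch Y values → pooled ranks: 93→8.5, 67→3, 46→1, 52→2, 84→6.5, 83→5
Mean rank = (8.5 + 3 + 1 + 2 + 6.5 + 5) / 6 = 4.33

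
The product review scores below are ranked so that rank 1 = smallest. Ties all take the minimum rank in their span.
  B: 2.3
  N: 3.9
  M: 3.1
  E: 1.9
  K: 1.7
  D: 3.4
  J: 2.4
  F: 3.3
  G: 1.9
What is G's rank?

2

Sorted (ascending): 1.7, 1.9, 1.9, 2.3, 2.4, 3.1, 3.3, 3.4, 3.9
The 2 values of 1.9 occupy positions 2–3 → each gets rank 2.
G has value 1.9 → rank 2.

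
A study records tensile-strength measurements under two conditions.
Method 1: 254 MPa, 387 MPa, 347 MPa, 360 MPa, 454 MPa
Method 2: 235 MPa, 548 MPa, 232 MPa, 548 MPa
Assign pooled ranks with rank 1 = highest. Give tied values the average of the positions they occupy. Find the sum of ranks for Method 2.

20

Sorted (descending): 548, 548, 454, 387, 360, 347, 254, 235, 232
The 2 values of 548 occupy positions 1–2 → average rank (1+2)/2 = 1.5.
Method 2 values → pooled ranks: 235→8, 548→1.5, 232→9, 548→1.5
Rank sum = 8 + 1.5 + 9 + 1.5 = 20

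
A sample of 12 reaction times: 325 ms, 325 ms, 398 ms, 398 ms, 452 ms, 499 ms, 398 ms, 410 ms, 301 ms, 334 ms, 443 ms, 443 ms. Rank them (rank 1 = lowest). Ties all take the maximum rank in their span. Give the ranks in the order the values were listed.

3, 3, 7, 7, 11, 12, 7, 8, 1, 4, 10, 10

Sorted (ascending): 301, 325, 325, 334, 398, 398, 398, 410, 443, 443, 452, 499
The 2 values of 325 occupy positions 2–3 → each gets rank 3.
The 3 values of 398 occupy positions 5–7 → each gets rank 7.
The 2 values of 443 occupy positions 9–10 → each gets rank 10.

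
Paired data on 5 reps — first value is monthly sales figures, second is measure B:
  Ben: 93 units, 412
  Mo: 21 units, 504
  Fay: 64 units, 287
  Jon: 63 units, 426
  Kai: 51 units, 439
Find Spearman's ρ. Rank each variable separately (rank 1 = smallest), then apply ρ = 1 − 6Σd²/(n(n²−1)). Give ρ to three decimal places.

Ranks of variable 1: 5, 1, 4, 3, 2
Ranks of variable 2: 2, 5, 1, 3, 4
d = r₁ − r₂: 3, -4, 3, 0, -2
d²: 9, 16, 9, 0, 4; Σd² = 38
ρ = 1 − 6·38/(5·24) = 1 − 228/120 = -0.900

-0.900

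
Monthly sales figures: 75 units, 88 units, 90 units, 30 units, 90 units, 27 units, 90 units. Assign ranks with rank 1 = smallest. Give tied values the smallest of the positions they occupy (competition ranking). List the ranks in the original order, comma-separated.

3, 4, 5, 2, 5, 1, 5

Sorted (ascending): 27, 30, 75, 88, 90, 90, 90
The 3 values of 90 occupy positions 5–7 → each gets rank 5.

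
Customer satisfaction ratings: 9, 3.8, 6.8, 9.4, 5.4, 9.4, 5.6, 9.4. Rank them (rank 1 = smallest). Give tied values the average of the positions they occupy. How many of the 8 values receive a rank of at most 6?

Sorted (ascending): 3.8, 5.4, 5.6, 6.8, 9, 9.4, 9.4, 9.4
The 3 values of 9.4 occupy positions 6–8 → average rank 7.
Ranks ≤ 6: {1, 2, 3, 4, 5} → 5 values.

5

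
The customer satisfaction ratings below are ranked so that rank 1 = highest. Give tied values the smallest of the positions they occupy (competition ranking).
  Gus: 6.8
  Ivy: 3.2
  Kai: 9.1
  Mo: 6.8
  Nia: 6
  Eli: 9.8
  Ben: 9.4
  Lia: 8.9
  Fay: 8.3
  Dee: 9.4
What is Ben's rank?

2

Sorted (descending): 9.8, 9.4, 9.4, 9.1, 8.9, 8.3, 6.8, 6.8, 6, 3.2
The 2 values of 9.4 occupy positions 2–3 → each gets rank 2.
The 2 values of 6.8 occupy positions 7–8 → each gets rank 7.
Ben has value 9.4 → rank 2.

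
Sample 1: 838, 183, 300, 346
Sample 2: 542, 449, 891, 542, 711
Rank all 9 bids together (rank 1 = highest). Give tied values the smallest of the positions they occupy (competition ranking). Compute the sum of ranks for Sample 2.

18

Sorted (descending): 891, 838, 711, 542, 542, 449, 346, 300, 183
The 2 values of 542 occupy positions 4–5 → each gets rank 4.
Sample 2 values → pooled ranks: 542→4, 449→6, 891→1, 542→4, 711→3
Rank sum = 4 + 6 + 1 + 4 + 3 = 18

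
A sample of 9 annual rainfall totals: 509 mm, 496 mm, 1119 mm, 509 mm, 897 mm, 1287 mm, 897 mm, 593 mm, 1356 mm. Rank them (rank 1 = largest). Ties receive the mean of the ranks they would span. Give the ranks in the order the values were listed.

Sorted (descending): 1356, 1287, 1119, 897, 897, 593, 509, 509, 496
The 2 values of 897 occupy positions 4–5 → average rank (4+5)/2 = 4.5.
The 2 values of 509 occupy positions 7–8 → average rank (7+8)/2 = 7.5.

7.5, 9, 3, 7.5, 4.5, 2, 4.5, 6, 1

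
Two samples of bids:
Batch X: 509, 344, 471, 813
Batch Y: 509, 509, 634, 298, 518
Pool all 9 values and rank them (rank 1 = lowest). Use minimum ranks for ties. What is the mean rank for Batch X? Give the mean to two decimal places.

Sorted (ascending): 298, 344, 471, 509, 509, 509, 518, 634, 813
The 3 values of 509 occupy positions 4–6 → each gets rank 4.
Batch X values → pooled ranks: 509→4, 344→2, 471→3, 813→9
Mean rank = (4 + 2 + 3 + 9) / 4 = 4.50

4.50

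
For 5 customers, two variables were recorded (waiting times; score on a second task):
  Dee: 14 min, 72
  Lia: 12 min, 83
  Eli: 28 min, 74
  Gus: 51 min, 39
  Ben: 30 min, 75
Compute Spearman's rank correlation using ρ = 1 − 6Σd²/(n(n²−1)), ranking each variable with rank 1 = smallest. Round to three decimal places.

Ranks of variable 1: 2, 1, 3, 5, 4
Ranks of variable 2: 2, 5, 3, 1, 4
d = r₁ − r₂: 0, -4, 0, 4, 0
d²: 0, 16, 0, 16, 0; Σd² = 32
ρ = 1 − 6·32/(5·24) = 1 − 192/120 = -0.600

-0.600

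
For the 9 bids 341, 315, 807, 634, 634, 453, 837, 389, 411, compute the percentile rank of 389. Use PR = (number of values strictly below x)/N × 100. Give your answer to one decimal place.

22.2

N = 9.
Strictly below 389: 2. Equal to 389: 1.
PR = 2/9 × 100 = 22.2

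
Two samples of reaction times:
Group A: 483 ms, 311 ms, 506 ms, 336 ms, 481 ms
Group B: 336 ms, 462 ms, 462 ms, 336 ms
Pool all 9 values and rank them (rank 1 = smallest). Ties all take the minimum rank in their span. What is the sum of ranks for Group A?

Sorted (ascending): 311, 336, 336, 336, 462, 462, 481, 483, 506
The 3 values of 336 occupy positions 2–4 → each gets rank 2.
The 2 values of 462 occupy positions 5–6 → each gets rank 5.
Group A values → pooled ranks: 483→8, 311→1, 506→9, 336→2, 481→7
Rank sum = 8 + 1 + 9 + 2 + 7 = 27

27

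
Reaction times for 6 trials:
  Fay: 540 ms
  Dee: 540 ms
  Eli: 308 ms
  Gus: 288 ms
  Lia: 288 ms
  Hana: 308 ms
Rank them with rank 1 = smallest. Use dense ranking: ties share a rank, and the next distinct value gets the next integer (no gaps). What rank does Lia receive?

1

Sorted (ascending): 288, 288, 308, 308, 540, 540
The 2 values of 288 share dense rank 1.
The 2 values of 308 share dense rank 2.
The 2 values of 540 share dense rank 3.
Lia has value 288 ms → rank 1.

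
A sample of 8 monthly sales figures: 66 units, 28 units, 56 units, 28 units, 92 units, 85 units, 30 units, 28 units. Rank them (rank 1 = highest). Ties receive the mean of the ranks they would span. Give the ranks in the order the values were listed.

Sorted (descending): 92, 85, 66, 56, 30, 28, 28, 28
The 3 values of 28 occupy positions 6–8 → average rank 7.

3, 7, 4, 7, 1, 2, 5, 7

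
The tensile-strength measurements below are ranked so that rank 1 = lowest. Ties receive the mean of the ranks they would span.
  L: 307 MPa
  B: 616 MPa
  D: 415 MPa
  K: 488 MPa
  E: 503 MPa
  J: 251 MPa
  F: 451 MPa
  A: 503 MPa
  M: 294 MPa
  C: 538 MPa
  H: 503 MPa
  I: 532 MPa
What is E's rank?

8

Sorted (ascending): 251, 294, 307, 415, 451, 488, 503, 503, 503, 532, 538, 616
The 3 values of 503 occupy positions 7–9 → average rank 8.
E has value 503 MPa → rank 8.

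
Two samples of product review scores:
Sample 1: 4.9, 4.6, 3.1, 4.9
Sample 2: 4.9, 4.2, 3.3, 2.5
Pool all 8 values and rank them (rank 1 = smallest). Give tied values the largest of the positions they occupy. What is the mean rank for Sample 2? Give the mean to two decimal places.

Sorted (ascending): 2.5, 3.1, 3.3, 4.2, 4.6, 4.9, 4.9, 4.9
The 3 values of 4.9 occupy positions 6–8 → each gets rank 8.
Sample 2 values → pooled ranks: 4.9→8, 4.2→4, 3.3→3, 2.5→1
Mean rank = (8 + 4 + 3 + 1) / 4 = 4.00

4.00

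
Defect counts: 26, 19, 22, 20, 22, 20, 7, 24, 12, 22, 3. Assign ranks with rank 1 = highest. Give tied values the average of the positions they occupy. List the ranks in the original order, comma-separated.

1, 8, 4, 6.5, 4, 6.5, 10, 2, 9, 4, 11

Sorted (descending): 26, 24, 22, 22, 22, 20, 20, 19, 12, 7, 3
The 3 values of 22 occupy positions 3–5 → average rank 4.
The 2 values of 20 occupy positions 6–7 → average rank (6+7)/2 = 6.5.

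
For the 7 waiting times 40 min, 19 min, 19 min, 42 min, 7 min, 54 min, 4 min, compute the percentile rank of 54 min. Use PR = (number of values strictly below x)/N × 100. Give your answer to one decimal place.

N = 7.
Strictly below 54: 6. Equal to 54: 1.
PR = 6/7 × 100 = 85.7

85.7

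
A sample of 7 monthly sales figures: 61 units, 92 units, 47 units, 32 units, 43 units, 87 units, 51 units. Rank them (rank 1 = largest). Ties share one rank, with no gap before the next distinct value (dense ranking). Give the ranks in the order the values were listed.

Sorted (descending): 92, 87, 61, 51, 47, 43, 32
No ties — each value takes its position as its rank.

3, 1, 5, 7, 6, 2, 4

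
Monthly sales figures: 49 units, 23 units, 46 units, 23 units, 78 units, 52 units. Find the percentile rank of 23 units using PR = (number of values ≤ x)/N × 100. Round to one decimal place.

33.3

N = 6.
Strictly below 23: 0. Equal to 23: 2.
PR = 2/6 × 100 = 33.3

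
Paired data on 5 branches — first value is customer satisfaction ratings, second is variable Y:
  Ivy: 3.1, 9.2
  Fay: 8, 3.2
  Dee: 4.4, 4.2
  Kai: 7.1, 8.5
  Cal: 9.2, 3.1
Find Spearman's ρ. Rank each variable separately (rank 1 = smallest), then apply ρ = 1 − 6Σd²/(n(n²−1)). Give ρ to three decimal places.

Ranks of variable 1: 1, 4, 2, 3, 5
Ranks of variable 2: 5, 2, 3, 4, 1
d = r₁ − r₂: -4, 2, -1, -1, 4
d²: 16, 4, 1, 1, 16; Σd² = 38
ρ = 1 − 6·38/(5·24) = 1 − 228/120 = -0.900

-0.900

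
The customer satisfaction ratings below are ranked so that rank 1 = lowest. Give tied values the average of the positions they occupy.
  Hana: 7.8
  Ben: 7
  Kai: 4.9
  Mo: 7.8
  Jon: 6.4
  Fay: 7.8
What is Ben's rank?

Sorted (ascending): 4.9, 6.4, 7, 7.8, 7.8, 7.8
The 3 values of 7.8 occupy positions 4–6 → average rank 5.
Ben has value 7 → rank 3.

3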